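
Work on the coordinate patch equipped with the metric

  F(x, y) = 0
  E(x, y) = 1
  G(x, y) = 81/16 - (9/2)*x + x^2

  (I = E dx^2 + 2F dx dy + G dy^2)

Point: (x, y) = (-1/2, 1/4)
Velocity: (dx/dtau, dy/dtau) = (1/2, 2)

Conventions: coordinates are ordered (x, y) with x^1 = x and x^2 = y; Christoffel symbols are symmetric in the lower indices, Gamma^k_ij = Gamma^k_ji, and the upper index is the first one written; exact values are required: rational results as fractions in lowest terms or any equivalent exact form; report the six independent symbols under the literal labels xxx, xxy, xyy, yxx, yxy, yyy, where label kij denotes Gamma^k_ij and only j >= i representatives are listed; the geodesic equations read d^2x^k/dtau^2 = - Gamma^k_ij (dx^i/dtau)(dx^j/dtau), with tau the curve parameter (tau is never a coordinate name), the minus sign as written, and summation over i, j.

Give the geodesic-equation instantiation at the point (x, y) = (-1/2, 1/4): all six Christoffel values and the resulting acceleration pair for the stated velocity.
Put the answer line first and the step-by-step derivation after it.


Answer: Gamma_xxx = 0, Gamma_xxy = 0, Gamma_xyy = 11/4, Gamma_yxx = 0, Gamma_yxy = -4/11, Gamma_yyy = 0; accelerations (d^2x/dtau^2, d^2y/dtau^2) = (-11, 8/11)

E = 1, F = 0, G = 121/16 at the point
E_x = 0, E_y = 0, F_x = 0, F_y = 0, G_x = -11/2, G_y = 0
EG - F^2 = 121/16;  g^inv = (16/121) * [[121/16, 0], [0, 1]]
first-kind symbols [ij,l] = (1/2)(d_i g_jl + d_j g_il - d_l g_ij): [xx,x] = E_x/2 = 0, [xx,y] = F_x - E_y/2 = 0, [xy,x] = E_y/2 = 0, [xy,y] = G_x/2 = -11/4, [yy,x] = F_y - G_x/2 = 11/4, [yy,y] = G_y/2 = 0
Gamma^x_ij = (G*[ij,x] - F*[ij,y])/(EG - F^2), Gamma^y_ij = (E*[ij,y] - F*[ij,x])/(EG - F^2)
Gamma_xxx = 0, Gamma_xxy = 0, Gamma_xyy = 11/4, Gamma_yxx = 0, Gamma_yxy = -4/11, Gamma_yyy = 0
d^2x/dtau^2 = -(Gamma_xxx*(1/2)^2 + 2*Gamma_xxy*(1/2)*(2) + Gamma_xyy*(2)^2) = -11
d^2y/dtau^2 = -(Gamma_yxx*(1/2)^2 + 2*Gamma_yxy*(1/2)*(2) + Gamma_yyy*(2)^2) = 8/11


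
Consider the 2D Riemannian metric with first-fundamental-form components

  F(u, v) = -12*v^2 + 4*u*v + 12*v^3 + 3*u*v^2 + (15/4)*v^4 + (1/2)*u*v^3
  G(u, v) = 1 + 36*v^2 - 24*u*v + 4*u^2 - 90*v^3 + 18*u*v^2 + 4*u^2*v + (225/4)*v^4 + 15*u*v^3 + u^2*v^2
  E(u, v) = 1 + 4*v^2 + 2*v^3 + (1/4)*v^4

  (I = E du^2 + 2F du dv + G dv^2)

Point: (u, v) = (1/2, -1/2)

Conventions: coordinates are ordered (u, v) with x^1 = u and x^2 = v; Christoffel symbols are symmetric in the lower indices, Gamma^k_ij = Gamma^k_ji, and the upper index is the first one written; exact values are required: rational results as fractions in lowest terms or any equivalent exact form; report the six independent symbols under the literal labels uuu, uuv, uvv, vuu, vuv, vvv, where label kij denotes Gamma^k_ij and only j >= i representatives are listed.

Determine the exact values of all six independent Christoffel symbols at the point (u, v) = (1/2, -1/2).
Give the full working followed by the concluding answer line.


E = 113/64, F = -315/64, G = 2089/64 at the point
E_u = 0, E_v = -21/8, F_u = -21/16, F_v = 317/16, G_u = 135/8, G_v = -585/4
EG - F^2 = 1069/32;  g^inv = (32/1069) * [[2089/64, 315/64], [315/64, 113/64]]
first-kind symbols [ij,l] = (1/2)(d_i g_jl + d_j g_il - d_l g_ij): [uu,u] = E_u/2 = 0, [uu,v] = F_u - E_v/2 = 0, [uv,u] = E_v/2 = -21/16, [uv,v] = G_u/2 = 135/16, [vv,u] = F_v - G_u/2 = 91/8, [vv,v] = G_v/2 = -585/8
Gamma^u_ij = (G*[ij,u] - F*[ij,v])/(EG - F^2), Gamma^v_ij = (E*[ij,v] - F*[ij,u])/(EG - F^2)

Answer: Gamma_uuu = 0, Gamma_uuv = -42/1069, Gamma_uvv = 364/1069, Gamma_vuu = 0, Gamma_vuv = 270/1069, Gamma_vvv = -2340/1069


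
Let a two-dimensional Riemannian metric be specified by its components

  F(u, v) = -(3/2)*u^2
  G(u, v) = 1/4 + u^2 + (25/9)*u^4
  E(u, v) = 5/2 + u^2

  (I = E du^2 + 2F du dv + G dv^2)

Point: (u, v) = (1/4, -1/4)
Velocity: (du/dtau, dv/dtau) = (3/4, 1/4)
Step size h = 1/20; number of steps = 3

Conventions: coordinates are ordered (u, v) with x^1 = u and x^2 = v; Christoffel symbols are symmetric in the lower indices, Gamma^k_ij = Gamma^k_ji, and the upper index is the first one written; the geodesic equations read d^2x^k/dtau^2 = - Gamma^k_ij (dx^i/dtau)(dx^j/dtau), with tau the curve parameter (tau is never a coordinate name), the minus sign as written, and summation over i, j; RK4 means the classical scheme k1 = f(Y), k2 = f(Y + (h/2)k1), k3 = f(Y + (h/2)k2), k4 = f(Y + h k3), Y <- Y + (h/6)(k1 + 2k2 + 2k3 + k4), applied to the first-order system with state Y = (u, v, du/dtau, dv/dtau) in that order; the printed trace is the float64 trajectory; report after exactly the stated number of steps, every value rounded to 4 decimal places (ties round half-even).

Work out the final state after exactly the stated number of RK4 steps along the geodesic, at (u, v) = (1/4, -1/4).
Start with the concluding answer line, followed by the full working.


Answer: u = 0.3624, v = -0.2031, du/dtau = 0.7492, dv/dtau = 0.3684

f(Y) = (du/dtau, dv/dtau, -Gamma^u_ij Y'^i Y'^j, -Gamma^v_ij Y'^i Y'^j) with the Gammas evaluated at the stage position; h = 0.050000; intermediate values shown to 6 dp
step 0: u = 0.2500, v = -0.2500, du/dtau = 0.7500, dv/dtau = 0.2500
step 1:
  k1: at (u, v) = (0.250000, -0.250000), (du/dtau, dv/dtau) = (0.750000, 0.250000); Gamma_uuu = 0.012839, Gamma_uuv = 0.038516, Gamma_uvv = -0.132845, Gamma_vuu = -2.315741, Gamma_vuv = 1.052778, Gamma_vvv = -0.038516; k1 = (0.750000, 0.250000, -0.013363, 0.910220)
  k2: at (u, v) = (0.268750, -0.243750), (du/dtau, dv/dtau) = (0.749666, 0.272755); Gamma_uuu = 0.003680, Gamma_uuv = 0.047754, Gamma_uvv = -0.148417, Gamma_vuu = -2.393258, Gamma_vuv = 1.133776, Gamma_vvv = -0.047754; k2 = (0.749666, 0.272755, -0.010555, 0.884902)
  k3: at (u, v) = (0.268742, -0.243181), (du/dtau, dv/dtau) = (0.749736, 0.272123); Gamma_uuu = 0.003684, Gamma_uuv = 0.047749, Gamma_uvv = -0.148410, Gamma_vuu = -2.393227, Gamma_vuv = 1.133740, Gamma_vvv = -0.047749; k3 = (0.749736, 0.272123, -0.010565, 0.886167)
  k4: at (u, v) = (0.287487, -0.236394), (du/dtau, dv/dtau) = (0.749472, 0.294308); Gamma_uuu = -0.006536, Gamma_uuv = 0.058253, Gamma_uvv = -0.165222, Gamma_vuu = -2.455102, Gamma_vuv = 1.213546, Gamma_vvv = -0.058253; k4 = (0.749472, 0.294308, -0.007716, 0.848738)
  Y <- Y + (h/6)(k1 + 2k2 + 2k3 + k4): u = 0.2875, v = -0.2364, du/dtau = 0.7495, dv/dtau = 0.2942
step 2:
  k1: at (u, v) = (0.287486, -0.236383), (du/dtau, dv/dtau) = (0.749472, 0.294176); Gamma_uuu = -0.006535, Gamma_uuv = 0.058252, Gamma_uvv = -0.165221, Gamma_vuu = -2.455099, Gamma_vuv = 1.213541, Gamma_vvv = -0.058252; k1 = (0.749472, 0.294176, -0.007718, 0.848977)
  k2: at (u, v) = (0.306222, -0.229028), (du/dtau, dv/dtau) = (0.749279, 0.315400); Gamma_uuu = -0.017608, Gamma_uuv = 0.070048, Gamma_uvv = -0.183364, Gamma_vuu = -2.501764, Gamma_vuv = 1.291708, Gamma_vvv = -0.070048; k2 = (0.749279, 0.315400, -0.004982, 0.800988)
  k3: at (u, v) = (0.306218, -0.228498), (du/dtau, dv/dtau) = (0.749348, 0.314201); Gamma_uuu = -0.017605, Gamma_uuv = 0.070045, Gamma_uvv = -0.183359, Gamma_vuu = -2.501754, Gamma_vuv = 1.291688, Gamma_vvv = -0.070045; k3 = (0.749348, 0.314201, -0.004996, 0.803461)
  k4: at (u, v) = (0.324953, -0.220673), (du/dtau, dv/dtau) = (0.749223, 0.334349); Gamma_uuu = -0.029317, Gamma_uuv = 0.083148, Gamma_uvv = -0.202930, Gamma_vuu = -2.533848, Gamma_vuv = 1.367814, Gamma_vvv = -0.083148; k4 = (0.749223, 0.334349, -0.002516, 0.746352)
  Y <- Y + (h/6)(k1 + 2k2 + 2k3 + k4): u = 0.3250, v = -0.2207, du/dtau = 0.7492, dv/dtau = 0.3342
step 3:
  k1: at (u, v) = (0.324952, -0.220652), (du/dtau, dv/dtau) = (0.749221, 0.334211); Gamma_uuu = -0.029316, Gamma_uuv = 0.083147, Gamma_uvv = -0.202928, Gamma_vuu = -2.533847, Gamma_vuv = 1.367810, Gamma_vvv = -0.083147; k1 = (0.749221, 0.334211, -0.002517, 0.746623)
  k2: at (u, v) = (0.343682, -0.212296), (du/dtau, dv/dtau) = (0.749158, 0.352877); Gamma_uuu = -0.041440, Gamma_uuv = 0.097549, Gamma_uvv = -0.224013, Gamma_vuu = -2.552125, Gamma_vuv = 1.441467, Gamma_vvv = -0.097549; k2 = (0.749158, 0.352877, -0.000424, 0.682362)
  k3: at (u, v) = (0.343681, -0.211830), (du/dtau, dv/dtau) = (0.749210, 0.351270); Gamma_uuu = -0.041439, Gamma_uuv = 0.097547, Gamma_uvv = -0.224011, Gamma_vuu = -2.552124, Gamma_vuv = 1.441461, Gamma_vvv = -0.097547; k3 = (0.749210, 0.351270, -0.000443, 0.685871)
  k4: at (u, v) = (0.362412, -0.203088), (du/dtau, dv/dtau) = (0.749199, 0.368505); Gamma_uuu = -0.053755, Gamma_uuv = 0.113228, Gamma_uvv = -0.246705, Gamma_vuu = -2.557477, Gamma_vuv = 1.512283, Gamma_vvv = -0.113228; k4 = (0.749199, 0.368505, 0.001153, 0.615852)
  Y <- Y + (h/6)(k1 + 2k2 + 2k3 + k4): u = 0.3624, v = -0.2031, du/dtau = 0.7492, dv/dtau = 0.3684


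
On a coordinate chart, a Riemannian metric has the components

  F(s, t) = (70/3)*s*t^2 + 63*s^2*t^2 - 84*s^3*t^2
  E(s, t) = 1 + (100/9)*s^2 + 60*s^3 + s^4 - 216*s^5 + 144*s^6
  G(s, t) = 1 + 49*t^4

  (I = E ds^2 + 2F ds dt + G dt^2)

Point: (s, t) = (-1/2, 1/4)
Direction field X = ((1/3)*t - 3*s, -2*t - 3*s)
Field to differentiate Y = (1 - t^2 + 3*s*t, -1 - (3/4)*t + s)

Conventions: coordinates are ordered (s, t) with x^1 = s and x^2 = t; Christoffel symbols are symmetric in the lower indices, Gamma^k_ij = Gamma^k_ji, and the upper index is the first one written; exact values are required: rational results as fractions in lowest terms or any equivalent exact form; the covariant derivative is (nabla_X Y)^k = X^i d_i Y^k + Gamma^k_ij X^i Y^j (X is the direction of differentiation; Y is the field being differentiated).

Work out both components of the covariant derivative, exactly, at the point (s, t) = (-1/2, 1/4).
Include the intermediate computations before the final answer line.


E = 769/144, F = 175/192, G = 305/256 at the point
E_s = -550/9, E_t = 0, F_s = -77/12, F_t = 175/24, G_s = 0, G_t = 49/16
EG - F^2 = 12745/2304;  g^inv = (2304/12745) * [[305/256, -175/192], [-175/192, 769/144]]
first-kind symbols [ij,l] = (1/2)(d_i g_jl + d_j g_il - d_l g_ij): [ss,s] = E_s/2 = -275/9, [ss,t] = F_s - E_t/2 = -77/12, [st,s] = E_t/2 = 0, [st,t] = G_s/2 = 0, [tt,s] = F_t - G_s/2 = 175/24, [tt,t] = G_t/2 = 49/32
Gamma^s_ij = (G*[ij,s] - F*[ij,t])/(EG - F^2), Gamma^t_ij = (E*[ij,t] - F*[ij,s])/(EG - F^2)
Gamma_sss = -14080/2549, Gamma_sst = 0, Gamma_stt = 3360/2549, Gamma_tss = -14784/12745, Gamma_tst = 0, Gamma_ttt = 3528/12745
X = (19/12, 1), Y = (9/16, -27/16) at the point

Answer: (nabla_X Y)^s = -324497/40784, (nabla_X Y)^t = -25499/38235


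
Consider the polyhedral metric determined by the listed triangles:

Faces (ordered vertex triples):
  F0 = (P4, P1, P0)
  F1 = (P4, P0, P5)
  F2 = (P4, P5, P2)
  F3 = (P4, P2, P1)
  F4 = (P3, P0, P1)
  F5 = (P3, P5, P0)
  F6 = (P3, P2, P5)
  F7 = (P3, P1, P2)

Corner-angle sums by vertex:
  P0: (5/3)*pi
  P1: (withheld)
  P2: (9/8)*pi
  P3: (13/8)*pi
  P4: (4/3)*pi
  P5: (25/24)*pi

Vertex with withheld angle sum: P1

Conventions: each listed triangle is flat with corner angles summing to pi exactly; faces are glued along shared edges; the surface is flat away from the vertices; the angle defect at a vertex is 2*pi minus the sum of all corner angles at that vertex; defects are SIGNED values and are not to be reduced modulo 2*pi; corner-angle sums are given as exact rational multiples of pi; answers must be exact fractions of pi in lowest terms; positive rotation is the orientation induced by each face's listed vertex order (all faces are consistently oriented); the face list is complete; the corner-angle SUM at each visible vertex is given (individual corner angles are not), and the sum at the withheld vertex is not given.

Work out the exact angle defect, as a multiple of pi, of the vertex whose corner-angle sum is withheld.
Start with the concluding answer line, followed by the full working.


Answer: defect(P1) = (19/24)*pi

V = 6, E = 12, F = 8; chi = V - E + F = 2
Gauss-Bonnet: total defect = 2*pi*chi = 4*pi; visible defects sum to (77/24)*pi


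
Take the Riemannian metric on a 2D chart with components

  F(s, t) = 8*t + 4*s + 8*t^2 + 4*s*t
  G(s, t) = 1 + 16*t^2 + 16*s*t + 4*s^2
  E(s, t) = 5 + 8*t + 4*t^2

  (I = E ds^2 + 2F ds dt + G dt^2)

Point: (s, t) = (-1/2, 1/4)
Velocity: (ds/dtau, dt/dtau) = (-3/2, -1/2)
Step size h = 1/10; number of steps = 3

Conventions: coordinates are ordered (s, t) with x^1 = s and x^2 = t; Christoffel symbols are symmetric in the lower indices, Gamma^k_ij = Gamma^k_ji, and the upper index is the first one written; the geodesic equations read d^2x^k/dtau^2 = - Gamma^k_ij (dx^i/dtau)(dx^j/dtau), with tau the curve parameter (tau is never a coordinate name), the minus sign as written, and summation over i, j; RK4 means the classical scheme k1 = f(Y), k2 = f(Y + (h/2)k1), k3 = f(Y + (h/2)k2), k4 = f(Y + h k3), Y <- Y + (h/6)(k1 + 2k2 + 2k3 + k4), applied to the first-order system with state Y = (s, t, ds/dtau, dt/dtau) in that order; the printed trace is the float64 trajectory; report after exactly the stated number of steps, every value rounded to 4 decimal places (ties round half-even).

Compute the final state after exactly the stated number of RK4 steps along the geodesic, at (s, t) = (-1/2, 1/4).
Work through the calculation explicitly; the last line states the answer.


f(Y) = (ds/dtau, dt/dtau, -Gamma^s_ij Y'^i Y'^j, -Gamma^t_ij Y'^i Y'^j) with the Gammas evaluated at the stage position; h = 0.100000; intermediate values shown to 6 dp
step 0: s = -0.5000, t = 0.2500, ds/dtau = -1.5000, dt/dtau = -0.5000
step 1:
  k1: at (s, t) = (-0.500000, 0.250000), (ds/dtau, dt/dtau) = (-1.500000, -0.500000); Gamma_sss = 0.000000, Gamma_sst = 0.689655, Gamma_stt = 1.379310, Gamma_tss = 0.000000, Gamma_tst = 0.000000, Gamma_ttt = 0.000000; k1 = (-1.500000, -0.500000, -1.379310, 0.000000)
  k2: at (s, t) = (-0.575000, 0.225000), (ds/dtau, dt/dtau) = (-1.568966, -0.500000); Gamma_sss = 0.000000, Gamma_sst = 0.693560, Gamma_stt = 1.387120, Gamma_tss = 0.000000, Gamma_tst = -0.070771, Gamma_ttt = -0.141543; k2 = (-1.568966, -0.500000, -1.434951, 0.146424)
  k3: at (s, t) = (-0.578448, 0.225000), (ds/dtau, dt/dtau) = (-1.571748, -0.492679); Gamma_sss = 0.000000, Gamma_sst = 0.693217, Gamma_stt = 1.386434, Gamma_tss = 0.000000, Gamma_tst = -0.072688, Gamma_ttt = -0.145376; k3 = (-1.571748, -0.492679, -1.410140, 0.147861)
  k4: at (s, t) = (-0.657175, 0.200732), (ds/dtau, dt/dtau) = (-1.641014, -0.485214); Gamma_sss = 0.000000, Gamma_sst = 0.683342, Gamma_stt = 1.366685, Gamma_tss = 0.000000, Gamma_tst = -0.145526, Gamma_ttt = -0.291052; k4 = (-1.641014, -0.485214, -1.409975, 0.300271)
  Y <- Y + (h/6)(k1 + 2k2 + 2k3 + k4): s = -0.6570, t = 0.2005, ds/dtau = -1.6413, dt/dtau = -0.4852
step 2:
  k1: at (s, t) = (-0.657041, 0.200490), (ds/dtau, dt/dtau) = (-1.641324, -0.485186); Gamma_sss = 0.000000, Gamma_sst = 0.683361, Gamma_stt = 1.366722, Gamma_tss = 0.000000, Gamma_tst = -0.145758, Gamma_ttt = -0.291516; k1 = (-1.641324, -0.485186, -1.410120, 0.300773)
  k2: at (s, t) = (-0.739107, 0.176231), (ds/dtau, dt/dtau) = (-1.711830, -0.470147); Gamma_sss = 0.000000, Gamma_sst = 0.659687, Gamma_stt = 1.319374, Gamma_tss = 0.000000, Gamma_tst = -0.216849, Gamma_ttt = -0.433698; k2 = (-1.711830, -0.470147, -1.353481, 0.444909)
  k3: at (s, t) = (-0.742632, 0.176983), (ds/dtau, dt/dtau) = (-1.708999, -0.462941); Gamma_sss = 0.000000, Gamma_sst = 0.658876, Gamma_stt = 1.317752, Gamma_tss = 0.000000, Gamma_tst = -0.217575, Gamma_ttt = -0.435151; k3 = (-1.708999, -0.462941, -1.324971, 0.437535)
  k4: at (s, t) = (-0.827941, 0.154196), (ds/dtau, dt/dtau) = (-1.773822, -0.441432); Gamma_sss = 0.000000, Gamma_sst = 0.623183, Gamma_stt = 1.246366, Gamma_tss = 0.000000, Gamma_tst = -0.280518, Gamma_ttt = -0.561037; k4 = (-1.773822, -0.441432, -1.218802, 0.548629)
  Y <- Y + (h/6)(k1 + 2k2 + 2k3 + k4): s = -0.8280, t = 0.1539, ds/dtau = -1.7744, dt/dtau = -0.4416
step 3:
  k1: at (s, t) = (-0.827987, 0.153944), (ds/dtau, dt/dtau) = (-1.774422, -0.441614); Gamma_sss = 0.000000, Gamma_sst = 0.623050, Gamma_stt = 1.246099, Gamma_tss = 0.000000, Gamma_tst = -0.280818, Gamma_ttt = -0.561635; k1 = (-1.774422, -0.441614, -1.219474, 0.549635)
  k2: at (s, t) = (-0.916708, 0.131863), (ds/dtau, dt/dtau) = (-1.835395, -0.414133); Gamma_sss = 0.000000, Gamma_sst = 0.578219, Gamma_stt = 1.156438, Gamma_tss = 0.000000, Gamma_tst = -0.333580, Gamma_ttt = -0.667159; k2 = (-1.835395, -0.414133, -1.077341, 0.621528)
  k3: at (s, t) = (-0.919757, 0.133237), (ds/dtau, dt/dtau) = (-1.828289, -0.410538); Gamma_sss = 0.000000, Gamma_sst = 0.577886, Gamma_stt = 1.155772, Gamma_tss = 0.000000, Gamma_tst = -0.333137, Gamma_ttt = -0.666273; k3 = (-1.828289, -0.410538, -1.062297, 0.612388)
  k4: at (s, t) = (-1.010816, 0.112890), (ds/dtau, dt/dtau) = (-1.880651, -0.380376); Gamma_sss = 0.000000, Gamma_sst = 0.528738, Gamma_stt = 1.057475, Gamma_tss = 0.000000, Gamma_tst = -0.372973, Gamma_ttt = -0.745946; k4 = (-1.880651, -0.380376, -0.909471, 0.641543)
  Y <- Y + (h/6)(k1 + 2k2 + 2k3 + k4): s = -1.0110, t = 0.1128, ds/dtau = -1.8812, dt/dtau = -0.3806

Answer: s = -1.0110, t = 0.1128, ds/dtau = -1.8812, dt/dtau = -0.3806


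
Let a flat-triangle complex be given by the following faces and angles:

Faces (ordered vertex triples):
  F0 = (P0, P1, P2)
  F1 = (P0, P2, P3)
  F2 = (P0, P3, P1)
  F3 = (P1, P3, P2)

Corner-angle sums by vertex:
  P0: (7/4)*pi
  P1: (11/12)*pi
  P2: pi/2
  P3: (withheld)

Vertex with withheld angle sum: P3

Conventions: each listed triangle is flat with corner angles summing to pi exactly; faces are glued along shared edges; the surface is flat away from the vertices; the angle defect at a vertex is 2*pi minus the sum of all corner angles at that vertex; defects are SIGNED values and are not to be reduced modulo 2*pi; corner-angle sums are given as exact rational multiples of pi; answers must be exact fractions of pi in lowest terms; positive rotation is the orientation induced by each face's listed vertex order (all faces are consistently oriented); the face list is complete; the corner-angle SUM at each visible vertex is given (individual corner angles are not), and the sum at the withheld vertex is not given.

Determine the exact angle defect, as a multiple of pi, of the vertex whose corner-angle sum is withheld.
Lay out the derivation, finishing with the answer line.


V = 4, E = 6, F = 4; chi = V - E + F = 2
Gauss-Bonnet: total defect = 2*pi*chi = 4*pi; visible defects sum to (17/6)*pi

Answer: defect(P3) = (7/6)*pi


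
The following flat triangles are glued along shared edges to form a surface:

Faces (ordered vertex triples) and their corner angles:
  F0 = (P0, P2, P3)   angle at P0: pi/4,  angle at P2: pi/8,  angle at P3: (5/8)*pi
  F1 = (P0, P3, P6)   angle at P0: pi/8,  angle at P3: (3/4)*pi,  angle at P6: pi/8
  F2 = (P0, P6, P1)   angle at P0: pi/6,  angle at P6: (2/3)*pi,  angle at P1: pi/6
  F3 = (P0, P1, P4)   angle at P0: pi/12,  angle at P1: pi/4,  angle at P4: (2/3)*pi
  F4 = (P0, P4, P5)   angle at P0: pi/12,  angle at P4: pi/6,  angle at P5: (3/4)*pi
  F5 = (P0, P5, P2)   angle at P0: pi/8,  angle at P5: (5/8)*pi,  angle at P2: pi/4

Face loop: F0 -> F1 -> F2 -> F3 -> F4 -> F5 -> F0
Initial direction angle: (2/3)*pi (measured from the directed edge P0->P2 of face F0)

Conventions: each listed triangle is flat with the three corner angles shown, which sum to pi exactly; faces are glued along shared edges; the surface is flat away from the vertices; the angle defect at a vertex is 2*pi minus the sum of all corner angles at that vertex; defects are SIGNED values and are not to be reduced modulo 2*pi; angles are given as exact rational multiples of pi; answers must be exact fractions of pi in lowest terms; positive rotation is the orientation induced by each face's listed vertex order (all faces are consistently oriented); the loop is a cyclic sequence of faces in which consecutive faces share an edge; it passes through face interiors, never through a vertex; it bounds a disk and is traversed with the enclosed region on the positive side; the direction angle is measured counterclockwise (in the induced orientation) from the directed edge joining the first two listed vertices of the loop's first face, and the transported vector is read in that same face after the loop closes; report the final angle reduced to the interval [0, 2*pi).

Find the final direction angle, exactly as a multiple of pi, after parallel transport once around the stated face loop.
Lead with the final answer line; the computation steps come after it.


Answer: final direction angle = (11/6)*pi

enclosed vertex P0: corner angles sum to (5/6)*pi, defect = 2*pi - (5/6)*pi = (7/6)*pi
the rotation equals the total enclosed defect, so the final angle is initial + defects (mod 2*pi)
final angle = (2/3)*pi + (7/6)*pi = (11/6)*pi (mod 2*pi)


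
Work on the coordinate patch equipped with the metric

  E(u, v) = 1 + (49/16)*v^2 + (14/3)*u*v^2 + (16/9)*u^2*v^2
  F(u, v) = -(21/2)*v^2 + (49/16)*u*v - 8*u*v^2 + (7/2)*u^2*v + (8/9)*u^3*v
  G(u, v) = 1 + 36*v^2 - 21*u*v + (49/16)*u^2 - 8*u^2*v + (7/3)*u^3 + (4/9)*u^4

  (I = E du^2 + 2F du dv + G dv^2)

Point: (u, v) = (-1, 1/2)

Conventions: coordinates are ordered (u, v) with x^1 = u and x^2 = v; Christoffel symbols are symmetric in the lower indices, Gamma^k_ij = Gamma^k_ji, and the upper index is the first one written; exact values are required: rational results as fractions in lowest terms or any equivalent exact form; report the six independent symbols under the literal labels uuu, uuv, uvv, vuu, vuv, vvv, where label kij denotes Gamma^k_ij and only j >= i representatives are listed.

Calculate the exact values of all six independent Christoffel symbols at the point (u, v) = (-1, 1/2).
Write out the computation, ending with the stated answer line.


E = 601/576, F = -245/288, G = 2545/144 at the point
E_u = 5/18, E_v = 25/144, F_u = -253/96, F_v = -425/144, G_u = -245/72, G_v = 49
EG - F^2 = 10205/576;  g^inv = (576/10205) * [[2545/144, 245/288], [245/288, 601/576]]
first-kind symbols [ij,l] = (1/2)(d_i g_jl + d_j g_il - d_l g_ij): [uu,u] = E_u/2 = 5/36, [uu,v] = F_u - E_v/2 = -49/18, [uv,u] = E_v/2 = 25/288, [uv,v] = G_u/2 = -245/144, [vv,u] = F_v - G_u/2 = -5/4, [vv,v] = G_v/2 = 49/2
Gamma^u_ij = (G*[ij,u] - F*[ij,v])/(EG - F^2), Gamma^v_ij = (E*[ij,v] - F*[ij,u])/(EG - F^2)

Answer: Gamma_uuu = 16/2041, Gamma_uuv = 10/2041, Gamma_uvv = -144/2041, Gamma_vuu = -1568/10205, Gamma_vuv = -196/2041, Gamma_vvv = 14112/10205


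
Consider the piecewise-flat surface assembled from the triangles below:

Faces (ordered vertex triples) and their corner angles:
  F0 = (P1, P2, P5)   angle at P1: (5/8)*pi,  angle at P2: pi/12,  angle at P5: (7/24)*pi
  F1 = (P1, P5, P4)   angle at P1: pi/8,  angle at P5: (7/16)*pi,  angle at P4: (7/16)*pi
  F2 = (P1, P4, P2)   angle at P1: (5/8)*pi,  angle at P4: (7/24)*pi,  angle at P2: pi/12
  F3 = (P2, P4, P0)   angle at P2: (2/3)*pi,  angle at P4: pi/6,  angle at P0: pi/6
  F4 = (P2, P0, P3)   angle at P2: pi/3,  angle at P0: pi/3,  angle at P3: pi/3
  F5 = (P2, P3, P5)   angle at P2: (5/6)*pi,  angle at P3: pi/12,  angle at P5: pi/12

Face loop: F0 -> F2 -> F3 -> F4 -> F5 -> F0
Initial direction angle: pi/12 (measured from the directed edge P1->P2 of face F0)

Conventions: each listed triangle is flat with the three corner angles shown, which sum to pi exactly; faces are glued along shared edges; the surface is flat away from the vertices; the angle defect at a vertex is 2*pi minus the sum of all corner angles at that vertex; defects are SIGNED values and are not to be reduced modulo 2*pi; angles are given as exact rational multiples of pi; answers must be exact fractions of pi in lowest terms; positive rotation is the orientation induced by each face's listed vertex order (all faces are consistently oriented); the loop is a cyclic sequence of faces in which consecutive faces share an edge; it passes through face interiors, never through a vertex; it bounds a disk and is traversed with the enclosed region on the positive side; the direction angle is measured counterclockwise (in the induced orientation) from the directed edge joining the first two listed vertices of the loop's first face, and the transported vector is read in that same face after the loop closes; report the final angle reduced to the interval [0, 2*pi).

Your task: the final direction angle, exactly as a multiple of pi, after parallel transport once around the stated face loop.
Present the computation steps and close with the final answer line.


enclosed vertex P2: corner angles sum to 2*pi, defect = 2*pi - 2*pi = 0
the rotation equals the total enclosed defect, so the final angle is initial + defects (mod 2*pi)
final angle = pi/12 + 0 = pi/12 (mod 2*pi)

Answer: final direction angle = pi/12


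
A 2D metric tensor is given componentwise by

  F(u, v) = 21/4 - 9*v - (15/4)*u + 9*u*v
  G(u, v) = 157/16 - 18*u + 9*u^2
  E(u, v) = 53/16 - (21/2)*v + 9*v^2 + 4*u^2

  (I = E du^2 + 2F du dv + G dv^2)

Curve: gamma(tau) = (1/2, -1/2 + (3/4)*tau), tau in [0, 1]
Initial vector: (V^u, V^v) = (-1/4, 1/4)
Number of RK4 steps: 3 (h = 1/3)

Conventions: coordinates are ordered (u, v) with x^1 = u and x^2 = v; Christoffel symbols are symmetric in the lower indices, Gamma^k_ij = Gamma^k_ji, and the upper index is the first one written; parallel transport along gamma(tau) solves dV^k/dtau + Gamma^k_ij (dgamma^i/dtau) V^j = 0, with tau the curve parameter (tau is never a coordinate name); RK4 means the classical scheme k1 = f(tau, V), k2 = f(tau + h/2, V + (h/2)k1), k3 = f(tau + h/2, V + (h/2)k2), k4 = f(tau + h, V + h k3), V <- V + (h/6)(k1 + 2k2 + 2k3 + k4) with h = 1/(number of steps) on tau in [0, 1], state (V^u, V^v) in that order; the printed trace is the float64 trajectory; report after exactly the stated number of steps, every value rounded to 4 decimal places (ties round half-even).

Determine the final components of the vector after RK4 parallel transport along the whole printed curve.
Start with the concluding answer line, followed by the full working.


Answer: V^u = -0.3938, V^v = 0.0801

gamma'(tau) = (0, 3/4); f(tau, V)^k = -Gamma^k_ij(gamma(tau)) gamma'^i(tau) V^j; h = 1/3; intermediate values shown to 6 dp
curve data and Christoffel symbols at the stage parameters:
  tau = 0.000000: gamma = (0.500000, -0.500000), gamma' = (0.000000, 0.750000); Gamma_uuu = -0.509905, Gamma_uuv = -1.002584, Gamma_uvv = 0.000000, Gamma_vuu = 1.426357, Gamma_vuv = 0.372093, Gamma_vvv = 0.000000
  tau = 0.166667: gamma = (0.500000, -0.375000), gamma' = (0.000000, 0.750000); Gamma_uuu = -0.418126, Gamma_uuv = -1.034195, Gamma_uvv = 0.000000, Gamma_vuu = 1.180984, Gamma_vuv = 0.240200, Gamma_vvv = 0.000000
  tau = 0.333333: gamma = (0.500000, -0.250000), gamma' = (0.000000, 0.750000); Gamma_uuu = -0.229885, Gamma_uuv = -1.000000, Gamma_uvv = 0.000000, Gamma_vuu = 0.827586, Gamma_vuv = 0.000000, Gamma_vvv = 0.000000
  tau = 0.500000: gamma = (0.500000, -0.125000), gamma' = (0.000000, 0.750000); Gamma_uuu = 0.101587, Gamma_uuv = -0.838095, Gamma_uvv = 0.000000, Gamma_vuu = 0.359184, Gamma_vuv = -0.391837, Gamma_vvv = 0.000000
  tau = 0.666667: gamma = (0.500000, 0.000000), gamma' = (0.000000, 0.750000); Gamma_uuu = 0.584946, Gamma_uuv = -0.490323, Gamma_uvv = 0.000000, Gamma_vuu = -0.154839, Gamma_vuv = -0.929032, Gamma_vvv = 0.000000
  tau = 0.833333: gamma = (0.500000, 0.125000), gamma' = (0.000000, 0.750000); Gamma_uuu = 1.116066, Gamma_uuv = 0.013722, Gamma_uvv = 0.000000, Gamma_vuu = -0.535163, Gamma_vuv = -1.481990, Gamma_vvv = 0.000000
  tau = 1.000000: gamma = (0.500000, 0.250000), gamma' = (0.000000, 0.750000); Gamma_uuu = 1.504274, Gamma_uuv = 0.512821, Gamma_uvv = 0.000000, Gamma_vuu = -0.615385, Gamma_vuv = -1.846154, Gamma_vvv = 0.000000
step 0: V^u = -0.2500, V^v = 0.2500
step 1: k1 = (-0.187984, 0.069767), k2 = (-0.218213, 0.050682), k3 = (-0.222121, 0.051589), k4 = (-0.243030, 0.000000); V <- V + (h/6)(k1 + 2k2 + 2k3 + k4): V^u = -0.3229, V^v = 0.2652
step 2: k1 = (-0.242153, 0.000000), k2 = (-0.228316, -0.106745), k3 = (-0.226866, -0.106067), k4 = (-0.146543, -0.277660); V <- V + (h/6)(k1 + 2k2 + 2k3 + k4): V^u = -0.3950, V^v = 0.2262
step 3: k1 = (-0.145273, -0.275255), k2 = (0.004315, -0.465997), k3 = (0.004058, -0.438286), k4 = (0.151419, -0.545107); V <- V + (h/6)(k1 + 2k2 + 2k3 + k4): V^u = -0.3938, V^v = 0.0801


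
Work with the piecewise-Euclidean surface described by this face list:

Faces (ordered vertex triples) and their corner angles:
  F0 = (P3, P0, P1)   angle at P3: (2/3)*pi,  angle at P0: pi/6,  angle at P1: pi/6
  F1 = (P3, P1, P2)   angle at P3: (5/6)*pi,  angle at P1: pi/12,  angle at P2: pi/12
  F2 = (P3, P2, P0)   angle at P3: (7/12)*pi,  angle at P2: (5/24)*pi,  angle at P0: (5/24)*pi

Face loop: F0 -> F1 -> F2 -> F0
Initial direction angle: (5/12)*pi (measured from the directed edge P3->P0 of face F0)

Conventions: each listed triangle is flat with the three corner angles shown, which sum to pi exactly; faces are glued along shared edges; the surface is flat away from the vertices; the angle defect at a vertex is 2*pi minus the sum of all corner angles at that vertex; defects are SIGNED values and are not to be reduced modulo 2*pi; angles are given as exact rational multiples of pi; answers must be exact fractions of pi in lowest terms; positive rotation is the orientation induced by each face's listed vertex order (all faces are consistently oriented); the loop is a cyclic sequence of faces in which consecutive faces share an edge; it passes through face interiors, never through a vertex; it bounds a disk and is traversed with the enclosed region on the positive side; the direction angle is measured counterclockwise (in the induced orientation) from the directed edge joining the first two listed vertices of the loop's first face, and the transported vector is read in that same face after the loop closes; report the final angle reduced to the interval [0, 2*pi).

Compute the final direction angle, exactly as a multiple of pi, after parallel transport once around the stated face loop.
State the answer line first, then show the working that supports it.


Answer: final direction angle = pi/3

enclosed vertex P3: corner angles sum to (25/12)*pi, defect = 2*pi - (25/12)*pi = -pi/12
final direction = starting direction + enclosed defect total, reduced mod 2*pi (induced orientation)
final angle = (5/12)*pi - pi/12 = pi/3 (mod 2*pi)


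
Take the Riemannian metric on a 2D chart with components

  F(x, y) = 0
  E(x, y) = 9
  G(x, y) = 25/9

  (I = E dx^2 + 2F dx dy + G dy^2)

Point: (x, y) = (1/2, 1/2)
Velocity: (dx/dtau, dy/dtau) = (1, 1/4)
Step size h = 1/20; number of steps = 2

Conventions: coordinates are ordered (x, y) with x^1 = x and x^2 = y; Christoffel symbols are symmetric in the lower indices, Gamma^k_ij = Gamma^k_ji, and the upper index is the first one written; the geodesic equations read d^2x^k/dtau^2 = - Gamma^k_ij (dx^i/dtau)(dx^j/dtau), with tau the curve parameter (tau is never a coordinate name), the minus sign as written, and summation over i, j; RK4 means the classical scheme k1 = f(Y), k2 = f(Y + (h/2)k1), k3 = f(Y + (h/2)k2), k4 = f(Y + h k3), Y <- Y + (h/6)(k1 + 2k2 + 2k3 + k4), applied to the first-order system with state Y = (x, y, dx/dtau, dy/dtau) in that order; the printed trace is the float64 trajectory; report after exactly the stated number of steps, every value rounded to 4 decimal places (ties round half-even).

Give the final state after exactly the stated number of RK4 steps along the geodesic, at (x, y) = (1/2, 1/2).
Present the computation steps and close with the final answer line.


f(Y) = (dx/dtau, dy/dtau, -Gamma^x_ij Y'^i Y'^j, -Gamma^y_ij Y'^i Y'^j) with the Gammas evaluated at the stage position; h = 0.050000; intermediate values shown to 6 dp
step 0: x = 0.5000, y = 0.5000, dx/dtau = 1.0000, dy/dtau = 0.2500
step 1:
  k1: at (x, y) = (0.500000, 0.500000), (dx/dtau, dy/dtau) = (1.000000, 0.250000); Gamma_xxx = 0.000000, Gamma_xxy = 0.000000, Gamma_xyy = 0.000000, Gamma_yxx = 0.000000, Gamma_yxy = 0.000000, Gamma_yyy = 0.000000; k1 = (1.000000, 0.250000, 0.000000, 0.000000)
  k2: at (x, y) = (0.525000, 0.506250), (dx/dtau, dy/dtau) = (1.000000, 0.250000); Gamma_xxx = 0.000000, Gamma_xxy = 0.000000, Gamma_xyy = 0.000000, Gamma_yxx = 0.000000, Gamma_yxy = 0.000000, Gamma_yyy = 0.000000; k2 = (1.000000, 0.250000, 0.000000, 0.000000)
  k3: at (x, y) = (0.525000, 0.506250), (dx/dtau, dy/dtau) = (1.000000, 0.250000); Gamma_xxx = 0.000000, Gamma_xxy = 0.000000, Gamma_xyy = 0.000000, Gamma_yxx = 0.000000, Gamma_yxy = 0.000000, Gamma_yyy = 0.000000; k3 = (1.000000, 0.250000, 0.000000, 0.000000)
  k4: at (x, y) = (0.550000, 0.512500), (dx/dtau, dy/dtau) = (1.000000, 0.250000); Gamma_xxx = 0.000000, Gamma_xxy = 0.000000, Gamma_xyy = 0.000000, Gamma_yxx = 0.000000, Gamma_yxy = 0.000000, Gamma_yyy = 0.000000; k4 = (1.000000, 0.250000, 0.000000, 0.000000)
  Y <- Y + (h/6)(k1 + 2k2 + 2k3 + k4): x = 0.5500, y = 0.5125, dx/dtau = 1.0000, dy/dtau = 0.2500
step 2:
  k1: at (x, y) = (0.550000, 0.512500), (dx/dtau, dy/dtau) = (1.000000, 0.250000); Gamma_xxx = 0.000000, Gamma_xxy = 0.000000, Gamma_xyy = 0.000000, Gamma_yxx = 0.000000, Gamma_yxy = 0.000000, Gamma_yyy = 0.000000; k1 = (1.000000, 0.250000, 0.000000, 0.000000)
  k2: at (x, y) = (0.575000, 0.518750), (dx/dtau, dy/dtau) = (1.000000, 0.250000); Gamma_xxx = 0.000000, Gamma_xxy = 0.000000, Gamma_xyy = 0.000000, Gamma_yxx = 0.000000, Gamma_yxy = 0.000000, Gamma_yyy = 0.000000; k2 = (1.000000, 0.250000, 0.000000, 0.000000)
  k3: at (x, y) = (0.575000, 0.518750), (dx/dtau, dy/dtau) = (1.000000, 0.250000); Gamma_xxx = 0.000000, Gamma_xxy = 0.000000, Gamma_xyy = 0.000000, Gamma_yxx = 0.000000, Gamma_yxy = 0.000000, Gamma_yyy = 0.000000; k3 = (1.000000, 0.250000, 0.000000, 0.000000)
  k4: at (x, y) = (0.600000, 0.525000), (dx/dtau, dy/dtau) = (1.000000, 0.250000); Gamma_xxx = 0.000000, Gamma_xxy = 0.000000, Gamma_xyy = 0.000000, Gamma_yxx = 0.000000, Gamma_yxy = 0.000000, Gamma_yyy = 0.000000; k4 = (1.000000, 0.250000, 0.000000, 0.000000)
  Y <- Y + (h/6)(k1 + 2k2 + 2k3 + k4): x = 0.6000, y = 0.5250, dx/dtau = 1.0000, dy/dtau = 0.2500

Answer: x = 0.6000, y = 0.5250, dx/dtau = 1.0000, dy/dtau = 0.2500


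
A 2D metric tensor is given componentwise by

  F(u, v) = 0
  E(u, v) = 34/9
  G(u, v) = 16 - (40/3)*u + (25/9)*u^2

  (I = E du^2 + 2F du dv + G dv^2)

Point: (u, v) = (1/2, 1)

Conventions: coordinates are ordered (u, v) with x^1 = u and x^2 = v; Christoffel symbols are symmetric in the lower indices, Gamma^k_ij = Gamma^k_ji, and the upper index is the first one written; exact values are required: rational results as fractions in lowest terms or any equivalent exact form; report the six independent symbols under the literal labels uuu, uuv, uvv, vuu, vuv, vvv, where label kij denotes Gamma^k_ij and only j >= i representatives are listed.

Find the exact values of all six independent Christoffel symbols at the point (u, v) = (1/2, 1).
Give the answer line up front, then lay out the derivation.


Answer: Gamma_uuu = 0, Gamma_uuv = 0, Gamma_uvv = 95/68, Gamma_vuu = 0, Gamma_vuv = -10/19, Gamma_vvv = 0

E = 34/9, F = 0, G = 361/36 at the point
E_u = 0, E_v = 0, F_u = 0, F_v = 0, G_u = -95/9, G_v = 0
EG - F^2 = 6137/162;  g^inv = (162/6137) * [[361/36, 0], [0, 34/9]]
first-kind symbols [ij,l] = (1/2)(d_i g_jl + d_j g_il - d_l g_ij): [uu,u] = E_u/2 = 0, [uu,v] = F_u - E_v/2 = 0, [uv,u] = E_v/2 = 0, [uv,v] = G_u/2 = -95/18, [vv,u] = F_v - G_u/2 = 95/18, [vv,v] = G_v/2 = 0
Gamma^u_ij = (G*[ij,u] - F*[ij,v])/(EG - F^2), Gamma^v_ij = (E*[ij,v] - F*[ij,u])/(EG - F^2)


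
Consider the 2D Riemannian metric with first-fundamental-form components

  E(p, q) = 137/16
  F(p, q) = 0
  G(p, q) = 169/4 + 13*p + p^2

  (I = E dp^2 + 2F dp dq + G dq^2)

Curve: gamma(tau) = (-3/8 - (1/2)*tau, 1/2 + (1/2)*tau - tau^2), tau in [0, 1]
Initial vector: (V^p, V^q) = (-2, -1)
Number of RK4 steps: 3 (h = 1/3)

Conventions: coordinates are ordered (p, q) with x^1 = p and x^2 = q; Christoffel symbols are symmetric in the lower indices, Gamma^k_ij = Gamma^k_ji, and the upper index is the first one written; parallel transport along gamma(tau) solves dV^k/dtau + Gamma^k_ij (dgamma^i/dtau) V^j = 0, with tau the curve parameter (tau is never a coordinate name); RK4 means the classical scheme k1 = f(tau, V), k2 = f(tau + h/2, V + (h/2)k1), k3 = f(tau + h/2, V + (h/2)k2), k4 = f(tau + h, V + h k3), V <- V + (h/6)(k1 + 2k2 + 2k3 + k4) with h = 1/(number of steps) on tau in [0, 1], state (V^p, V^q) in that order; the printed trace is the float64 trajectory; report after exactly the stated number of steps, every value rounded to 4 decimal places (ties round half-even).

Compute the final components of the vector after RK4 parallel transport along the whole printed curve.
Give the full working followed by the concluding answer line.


gamma'(tau) = (-1/2, 1/2 - 2*tau); f(tau, V)^k = -Gamma^k_ij(gamma(tau)) gamma'^i(tau) V^j; h = 1/3; intermediate values shown to 6 dp
curve data and Christoffel symbols at the stage parameters:
  tau = 0.000000: gamma = (-0.375000, 0.500000), gamma' = (-0.500000, 0.500000); Gamma_ppp = 0.000000, Gamma_ppq = 0.000000, Gamma_pqq = -0.715328, Gamma_qpp = 0.000000, Gamma_qpq = 0.163265, Gamma_qqq = 0.000000
  tau = 0.166667: gamma = (-0.458333, 0.555556), gamma' = (-0.500000, 0.166667); Gamma_ppp = 0.000000, Gamma_ppq = 0.000000, Gamma_pqq = -0.705596, Gamma_qpp = 0.000000, Gamma_qpq = 0.165517, Gamma_qqq = 0.000000
  tau = 0.333333: gamma = (-0.541667, 0.555556), gamma' = (-0.500000, -0.166667); Gamma_ppp = 0.000000, Gamma_ppq = 0.000000, Gamma_pqq = -0.695864, Gamma_qpp = 0.000000, Gamma_qpq = 0.167832, Gamma_qqq = 0.000000
  tau = 0.500000: gamma = (-0.625000, 0.500000), gamma' = (-0.500000, -0.500000); Gamma_ppp = 0.000000, Gamma_ppq = 0.000000, Gamma_pqq = -0.686131, Gamma_qpp = 0.000000, Gamma_qpq = 0.170213, Gamma_qqq = 0.000000
  tau = 0.666667: gamma = (-0.708333, 0.388889), gamma' = (-0.500000, -0.833333); Gamma_ppp = 0.000000, Gamma_ppq = 0.000000, Gamma_pqq = -0.676399, Gamma_qpp = 0.000000, Gamma_qpq = 0.172662, Gamma_qqq = 0.000000
  tau = 0.833333: gamma = (-0.791667, 0.222222), gamma' = (-0.500000, -1.166667); Gamma_ppp = 0.000000, Gamma_ppq = 0.000000, Gamma_pqq = -0.666667, Gamma_qpp = 0.000000, Gamma_qpq = 0.175182, Gamma_qqq = 0.000000
  tau = 1.000000: gamma = (-0.875000, 0.000000), gamma' = (-0.500000, -1.500000); Gamma_ppp = 0.000000, Gamma_ppq = 0.000000, Gamma_pqq = -0.656934, Gamma_qpp = 0.000000, Gamma_qpq = 0.177778, Gamma_qqq = 0.000000
step 0: V^p = -2.0000, V^q = -1.0000
step 1: k1 = (-0.357664, 0.081633), k2 = (-0.115999, -0.024816), k3 = (-0.118086, -0.027395), k4 = (0.117036, -0.141727); V <- V + (h/6)(k1 + 2k2 + 2k3 + k4): V^p = -2.0394, V^q = -1.0091
step 2: k1 = (0.117037, -0.141729), k2 = (0.354305, -0.259799), k3 = (0.361056, -0.258108), k4 = (0.617313, -0.370666); V <- V + (h/6)(k1 + 2k2 + 2k3 + k4): V^p = -1.9191, V^q = -1.0952
step 3: k1 = (0.617299, -0.370674), k2 = (0.899835, -0.472534), k3 = (0.913039, -0.464397), k4 = (1.231703, -0.541707); V <- V + (h/6)(k1 + 2k2 + 2k3 + k4): V^p = -1.6149, V^q = -1.2499

Answer: V^p = -1.6149, V^q = -1.2499


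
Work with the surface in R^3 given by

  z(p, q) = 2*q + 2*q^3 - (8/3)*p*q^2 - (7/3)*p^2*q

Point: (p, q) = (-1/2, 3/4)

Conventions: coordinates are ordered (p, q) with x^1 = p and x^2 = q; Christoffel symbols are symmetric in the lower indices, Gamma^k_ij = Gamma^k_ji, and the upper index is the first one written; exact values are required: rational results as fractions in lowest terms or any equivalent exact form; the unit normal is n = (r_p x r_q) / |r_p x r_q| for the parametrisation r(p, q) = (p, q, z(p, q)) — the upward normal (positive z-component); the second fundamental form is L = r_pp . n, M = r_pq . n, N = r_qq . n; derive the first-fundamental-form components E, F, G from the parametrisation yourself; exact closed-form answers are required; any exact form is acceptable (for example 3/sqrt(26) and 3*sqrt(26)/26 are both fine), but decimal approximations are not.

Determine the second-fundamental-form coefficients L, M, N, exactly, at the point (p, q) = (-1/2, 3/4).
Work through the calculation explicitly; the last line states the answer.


z_p = 1/4, z_q = 163/24, z_pp = -7/2, z_pq = -5/3, z_qq = 35/3
E = 17/16, F = 163/96, G = 27145/576; answer radicand W^2 = 27181/576
unnormalised second-form numerators: l = -7/2, m = -5/3, n = 35/3; L = l/sqrt(27181/576), and similarly M = m/sqrt(W^2), N = n/sqrt(W^2)

Answer: L = -12*sqrt(27181)/3883, M = -40*sqrt(27181)/27181, N = 40*sqrt(27181)/3883


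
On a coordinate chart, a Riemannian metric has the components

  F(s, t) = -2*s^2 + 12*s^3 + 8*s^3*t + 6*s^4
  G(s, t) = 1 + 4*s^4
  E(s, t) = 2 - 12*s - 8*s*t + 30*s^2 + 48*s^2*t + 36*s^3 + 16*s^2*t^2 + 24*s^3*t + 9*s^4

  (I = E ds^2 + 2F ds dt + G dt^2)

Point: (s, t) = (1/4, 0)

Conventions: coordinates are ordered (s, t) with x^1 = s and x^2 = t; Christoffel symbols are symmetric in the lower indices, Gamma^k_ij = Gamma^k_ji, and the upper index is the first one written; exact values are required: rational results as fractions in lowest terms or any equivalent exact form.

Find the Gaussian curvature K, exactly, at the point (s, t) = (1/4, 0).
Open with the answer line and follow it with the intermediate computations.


Answer: K = -65536/145161

E = 377/256, F = 11/128, G = 65/64, EG - F^2 = 381/256 at the point
E_s = 165/16, E_t = 11/8, F_s = 13/8, F_t = 1/8, G_s = 1/4, G_t = 0
E_tt = 2, F_st = 3/2, G_ss = 3
The intrinsic route: Brioschi's K = (det M1 - det M2)/(EG - F^2)^2.
M1 = [[-E_tt/2 + F_st - G_ss/2, E_s/2, F_s - E_t/2], [F_t - G_s/2, E, F], [G_t/2, F, G]] = [[-1, 165/32, 15/16], [0, 377/256, 11/128], [0, 11/128, 65/64]]; det M1 = -381/256
M2 = [[0, E_t/2, G_s/2], [E_t/2, E, F], [G_s/2, F, G]] = [[0, 11/16, 1/8], [11/16, 377/256, 11/128], [1/8, 11/128, 65/64]]; det M2 = -125/256
det M1 - det M2 = -1; K = -1 / (381/256)^2 = -65536/145161
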